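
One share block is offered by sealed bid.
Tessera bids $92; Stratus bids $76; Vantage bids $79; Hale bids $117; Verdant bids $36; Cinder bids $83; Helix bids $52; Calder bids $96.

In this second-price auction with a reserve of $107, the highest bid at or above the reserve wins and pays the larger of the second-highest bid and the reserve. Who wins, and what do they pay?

Hale pays $107

Sorting bids: 117 (Hale) > 96 (Calder) > 92 (Tessera) > 83 (Cinder) > 79 (Vantage) > 76 (Stratus) > …
Highest eligible bid: Hale at $117.
Second-highest bid $96 is below the reserve $107, so the reserve binds → payment $107.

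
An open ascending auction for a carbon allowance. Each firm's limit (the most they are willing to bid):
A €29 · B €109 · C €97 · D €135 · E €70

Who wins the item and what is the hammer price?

Open ascending-bid auction: the price rises until one bidder remains; the winner pays the price at which the last rival dropped out.
Limits ranked: 135 (D) > 109 (B) > 97 (C) > 70 (E) > 29 (A)
Once the price passes €109, only D is left; the hammer falls at B's limit of €109.

D wins at €109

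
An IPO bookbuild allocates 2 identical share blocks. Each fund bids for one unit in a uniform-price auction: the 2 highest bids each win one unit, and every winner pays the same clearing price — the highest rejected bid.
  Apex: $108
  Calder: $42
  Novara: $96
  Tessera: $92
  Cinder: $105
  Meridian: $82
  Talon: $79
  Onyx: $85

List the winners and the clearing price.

Bids ranked high→low: 108 (Apex), 105 (Cinder), 96 (Novara), 92 (Tessera), …
Top 2: Apex, Cinder.
Highest unsuccessful bid: $96 → clearing price.

Apex, Cinder; each pays $96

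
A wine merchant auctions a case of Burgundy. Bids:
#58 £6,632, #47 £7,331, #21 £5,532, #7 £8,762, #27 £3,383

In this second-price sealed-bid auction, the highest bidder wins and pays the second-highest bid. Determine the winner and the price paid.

Second-price sealed-bid auction: the highest bidder wins and pays the second-highest bid.
Bids in order: 8,762 (#7) > 7,331 (#47) > 6,632 (#58) > 5,532 (#21) > 3,383 (#27)
#7 is highest; pays the second-highest bid, £7,331.

#7 pays £7,331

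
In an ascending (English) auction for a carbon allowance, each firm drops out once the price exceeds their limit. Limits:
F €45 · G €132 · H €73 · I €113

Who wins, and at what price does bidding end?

Limits ranked: 132 (G) > 113 (I) > 73 (H) > 45 (F)
Once the price passes €113, only G is left; the hammer falls at I's limit of €113.

G wins at €113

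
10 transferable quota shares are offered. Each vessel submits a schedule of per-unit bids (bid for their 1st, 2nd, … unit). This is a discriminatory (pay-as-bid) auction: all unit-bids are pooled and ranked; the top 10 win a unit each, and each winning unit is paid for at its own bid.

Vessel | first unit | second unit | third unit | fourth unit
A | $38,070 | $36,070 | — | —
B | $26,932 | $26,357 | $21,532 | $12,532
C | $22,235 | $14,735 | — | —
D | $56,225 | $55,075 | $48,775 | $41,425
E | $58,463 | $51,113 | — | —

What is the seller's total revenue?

All unit-bids, highest first — top 10: 58,463 (E-1), 56,225 (D-1), 55,075 (D-2), 51,113 (E-2), 48,775 (D-3), 41,425 (D-4), 38,070 (A-1), 36,070 (A-2), 26,932 (B-1), 26,357 (B-2)
Next rejected bid: $22,235 (not a price — pay-as-bid).
Each winning unit pays its own bid.
Revenue = 58,463 + 56,225 + 55,075 + 51,113 + 48,775 + 41,425 + 38,070 + 36,070 + 26,932 + 26,357 = $438,505.

Total revenue: $438,505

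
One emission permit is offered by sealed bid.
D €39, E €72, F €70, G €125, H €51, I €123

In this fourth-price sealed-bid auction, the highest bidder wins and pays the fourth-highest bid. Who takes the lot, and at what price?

G pays €70

Rule: the highest bidder wins and pays the fourth-highest bid.
Bids ranked: 125 (G) > 123 (I) > 72 (E) > 70 (F) > 51 (H) > 39 (D)
G is highest; pays the fourth-highest bid, €70.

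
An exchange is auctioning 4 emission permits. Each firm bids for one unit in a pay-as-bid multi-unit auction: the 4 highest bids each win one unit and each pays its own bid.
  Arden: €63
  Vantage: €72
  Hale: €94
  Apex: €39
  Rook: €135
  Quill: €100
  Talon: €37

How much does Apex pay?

Sorting: 135 (Rook), 100 (Quill), 94 (Hale), 72 (Vantage), 63 (Arden), 39 (Apex), …
The 4 highest are Rook, Quill, Hale, Vantage.
Apex does not win → €0.

Apex pays €0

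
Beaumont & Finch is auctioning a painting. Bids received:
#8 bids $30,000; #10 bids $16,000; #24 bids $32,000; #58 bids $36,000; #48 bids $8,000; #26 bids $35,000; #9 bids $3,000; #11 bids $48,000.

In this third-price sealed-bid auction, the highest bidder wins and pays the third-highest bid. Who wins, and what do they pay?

#11 pays $35,000

Bids in order: 48,000 (#11) > 36,000 (#58) > 35,000 (#26) > 32,000 (#24) > 30,000 (#8) > 16,000 (#10) > …
#11 wins; payment is bid #3 in the ranking = $35,000.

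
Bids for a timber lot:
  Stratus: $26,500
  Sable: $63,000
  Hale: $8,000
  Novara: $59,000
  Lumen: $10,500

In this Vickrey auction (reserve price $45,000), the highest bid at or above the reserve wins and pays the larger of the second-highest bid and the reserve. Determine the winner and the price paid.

Sable pays $59,000

Sorting bids: 63,000 (Sable) > 59,000 (Novara) > 26,500 (Stratus) > 10,500 (Lumen) > 8,000 (Hale)
Highest eligible bid: Sable at $63,000.
Second-highest bid $59,000 exceeds the reserve $45,000 → payment $59,000.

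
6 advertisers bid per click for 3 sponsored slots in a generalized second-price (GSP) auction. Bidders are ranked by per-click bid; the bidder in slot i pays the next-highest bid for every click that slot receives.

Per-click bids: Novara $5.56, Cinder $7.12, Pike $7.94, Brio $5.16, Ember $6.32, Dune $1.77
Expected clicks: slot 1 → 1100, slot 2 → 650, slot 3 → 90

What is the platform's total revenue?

Total revenue: $12440.40

Per-click bids in order: $7.94 (Pike) > $7.12 (Cinder) > $6.32 (Ember) > $5.56 (Novara) > …
Slot 1: Pike pays $7.12 × 1100 = $7832.00
Slot 2: Cinder pays $6.32 × 650 = $4108.00
Slot 3: Ember pays $5.56 × 90 = $500.40
Total = $12440.40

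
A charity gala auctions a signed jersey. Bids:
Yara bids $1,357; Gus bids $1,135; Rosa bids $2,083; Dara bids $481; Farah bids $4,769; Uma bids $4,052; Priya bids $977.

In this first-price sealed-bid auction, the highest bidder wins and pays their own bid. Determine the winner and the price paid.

Farah pays $4,769

First-price sealed-bid auction: the highest bidder wins and pays their own bid.
Bids ranked: 4,769 (Farah) > 4,052 (Uma) > 2,083 (Rosa) > 1,357 (Yara) > 1,135 (Gus) > 977 (Priya) > …
Farah has the highest bid and pays exactly that: $4,769.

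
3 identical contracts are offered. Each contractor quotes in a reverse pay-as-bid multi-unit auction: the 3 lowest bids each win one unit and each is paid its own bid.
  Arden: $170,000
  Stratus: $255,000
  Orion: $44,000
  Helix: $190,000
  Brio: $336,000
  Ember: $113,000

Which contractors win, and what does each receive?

Orion $44,000, Ember $113,000, Arden $170,000

Ordering the bids: 44,000 (Orion), 113,000 (Ember), 170,000 (Arden), 190,000 (Helix), 255,000 (Stratus), …
The 3 lowest are Orion, Ember, Arden.
Each winner is paid its own bid: Orion $44,000, Ember $113,000, Arden $170,000.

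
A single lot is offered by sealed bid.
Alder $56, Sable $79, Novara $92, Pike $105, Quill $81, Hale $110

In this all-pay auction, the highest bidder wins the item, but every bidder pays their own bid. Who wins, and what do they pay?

Rule: the highest bidder wins the item, but every bidder pays their own bid.
Bids ranked: 110 (Hale) > 105 (Pike) > 92 (Novara) > 81 (Quill) > 79 (Sable) > 56 (Alder)
Hale is highest and takes the item; every bidder forfeits their bid.

Hale pays $110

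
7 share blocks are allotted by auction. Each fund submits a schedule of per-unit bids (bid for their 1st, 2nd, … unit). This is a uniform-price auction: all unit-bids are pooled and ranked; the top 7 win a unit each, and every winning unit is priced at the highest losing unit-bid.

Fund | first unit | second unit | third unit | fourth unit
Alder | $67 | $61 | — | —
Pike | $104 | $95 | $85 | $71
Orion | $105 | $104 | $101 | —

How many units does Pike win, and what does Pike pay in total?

Pooled unit-bids ranked (top 7): 105 (Orion-1), 104 (Pike-1), 104 (Orion-2), 101 (Orion-3), 95 (Pike-2), 85 (Pike-3), 71 (Pike-4)
Highest rejected unit-bid = $67.
Pike wins 4 unit(s) at $67 each.

Pike: 4 units, pays $268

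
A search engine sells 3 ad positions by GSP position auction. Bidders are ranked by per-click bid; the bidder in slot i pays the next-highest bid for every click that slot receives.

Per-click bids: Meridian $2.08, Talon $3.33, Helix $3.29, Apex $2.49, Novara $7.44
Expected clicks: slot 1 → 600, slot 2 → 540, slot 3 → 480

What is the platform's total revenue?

Ranked by bid: $7.44 (Novara) > $3.33 (Talon) > $3.29 (Helix) > $2.49 (Apex) > …
Slot 1: Novara pays $3.33 × 600 = $1998.00
Slot 2: Talon pays $3.29 × 540 = $1776.60
Slot 3: Helix pays $2.49 × 480 = $1195.20
Total = $4969.80

Total revenue: $4969.80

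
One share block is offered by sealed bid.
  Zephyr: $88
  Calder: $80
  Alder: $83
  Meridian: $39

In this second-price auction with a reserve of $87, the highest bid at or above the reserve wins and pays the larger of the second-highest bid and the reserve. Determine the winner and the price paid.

Rule: the highest bid at or above the reserve wins and pays the larger of the second-highest bid and the reserve.
Bids in order: 88 (Zephyr) > 83 (Alder) > 80 (Calder) > 39 (Meridian)
Highest eligible bid: Zephyr at $88.
Second-highest bid $83 is below the reserve $87, so the reserve binds → payment $87.

Zephyr pays $87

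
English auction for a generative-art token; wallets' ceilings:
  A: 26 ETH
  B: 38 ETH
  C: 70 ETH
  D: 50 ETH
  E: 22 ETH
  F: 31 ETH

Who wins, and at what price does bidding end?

C wins at 50 ETH

Rule: the price rises until one bidder remains; the winner pays the price at which the last rival dropped out.
Limits in order: 70 (C) > 50 (D) > 38 (B) > 31 (F) > 26 (A) > 22 (E)
Bidding ends when D exits at 50 ETH; C takes it.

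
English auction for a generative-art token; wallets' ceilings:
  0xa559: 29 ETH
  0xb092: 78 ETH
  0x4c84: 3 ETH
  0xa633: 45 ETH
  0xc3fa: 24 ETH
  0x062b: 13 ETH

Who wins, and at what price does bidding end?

Ascending (English) auction: the price rises until one bidder remains; the winner pays the price at which the last rival dropped out.
Sorting limits: 78 (0xb092) > 45 (0xa633) > 29 (0xa559) > 24 (0xc3fa) > 13 (0x062b) > 3 (0x4c84)
Bidding ends when 0xa633 exits at 45 ETH; 0xb092 takes it.

0xb092 wins at 45 ETH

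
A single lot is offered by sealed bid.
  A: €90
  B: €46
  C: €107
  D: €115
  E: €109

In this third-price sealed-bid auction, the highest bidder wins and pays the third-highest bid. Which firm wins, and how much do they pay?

Sorting bids: 115 (D) > 109 (E) > 107 (C) > 90 (A) > 46 (B)
D wins; payment is bid #3 in the ranking = €107.

D pays €107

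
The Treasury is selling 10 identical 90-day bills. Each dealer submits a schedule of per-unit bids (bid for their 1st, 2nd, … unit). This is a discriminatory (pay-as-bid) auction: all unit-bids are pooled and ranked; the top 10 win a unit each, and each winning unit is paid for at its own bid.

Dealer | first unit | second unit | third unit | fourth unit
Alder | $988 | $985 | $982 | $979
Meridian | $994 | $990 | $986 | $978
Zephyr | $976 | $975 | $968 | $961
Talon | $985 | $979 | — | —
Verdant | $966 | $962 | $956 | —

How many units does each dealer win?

Alder 4, Meridian 4, Talon 2

Merging the schedules and taking the best 10: 994 (Meridian-1), 990 (Meridian-2), 988 (Alder-1), 986 (Meridian-3), 985 (Alder-2), 985 (Talon-1), 982 (Alder-3), 979 (Alder-4), 979 (Talon-2), 978 (Meridian-4)
Next rejected bid: $976 (not a price — pay-as-bid).
Allocation: Alder 4, Meridian 4, Talon 2.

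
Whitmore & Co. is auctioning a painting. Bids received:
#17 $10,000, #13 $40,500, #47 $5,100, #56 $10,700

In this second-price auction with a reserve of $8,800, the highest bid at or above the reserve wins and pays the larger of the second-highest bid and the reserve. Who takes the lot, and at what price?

#13 pays $10,700

Sorting bids: 40,500 (#13) > 10,700 (#56) > 10,000 (#17) > 5,100 (#47)
Highest eligible bid: #13 at $40,500.
max(second-highest $10,700, reserve $8,800) = $10,700; the reserve does not bind.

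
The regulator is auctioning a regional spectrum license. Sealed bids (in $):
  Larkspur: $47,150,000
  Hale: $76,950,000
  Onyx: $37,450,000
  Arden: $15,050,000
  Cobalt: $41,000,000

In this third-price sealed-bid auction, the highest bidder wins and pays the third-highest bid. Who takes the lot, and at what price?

Hale pays $41,000,000

Sorting bids: 76,950,000 (Hale) > 47,150,000 (Larkspur) > 41,000,000 (Cobalt) > 37,450,000 (Onyx) > 15,050,000 (Arden)
Hale is highest; pays the third-highest bid, $41,000,000.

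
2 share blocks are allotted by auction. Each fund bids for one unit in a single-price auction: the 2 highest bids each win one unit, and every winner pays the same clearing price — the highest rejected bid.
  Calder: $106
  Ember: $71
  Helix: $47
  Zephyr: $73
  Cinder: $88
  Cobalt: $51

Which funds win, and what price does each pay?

Calder, Cinder; each pays $73

Sorting: 106 (Calder), 88 (Cinder), 73 (Zephyr), 71 (Ember), …
Winners (2 units): Calder, Cinder.
Highest unsuccessful bid: $73 → clearing price.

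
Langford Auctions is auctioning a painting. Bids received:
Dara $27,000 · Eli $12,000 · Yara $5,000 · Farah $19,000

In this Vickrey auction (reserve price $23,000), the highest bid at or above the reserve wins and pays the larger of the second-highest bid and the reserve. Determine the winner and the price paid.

Dara pays $23,000

Vickrey auction (reserve price $23,000): the highest bid at or above the reserve wins and pays the larger of the second-highest bid and the reserve.
Sorting bids: 27,000 (Dara) > 19,000 (Farah) > 12,000 (Eli) > 5,000 (Yara)
Dara has the top bid at or above the reserve ($27,000).
Second-highest bid $19,000 is below the reserve $23,000, so the reserve binds → payment $23,000.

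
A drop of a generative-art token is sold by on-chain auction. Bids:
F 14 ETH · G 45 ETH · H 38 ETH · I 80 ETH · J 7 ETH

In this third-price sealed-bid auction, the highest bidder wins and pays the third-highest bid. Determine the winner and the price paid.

Bids in order: 80 (I) > 45 (G) > 38 (H) > 14 (F) > 7 (J)
I is highest; pays the third-highest bid, 38 ETH.

I pays 38 ETH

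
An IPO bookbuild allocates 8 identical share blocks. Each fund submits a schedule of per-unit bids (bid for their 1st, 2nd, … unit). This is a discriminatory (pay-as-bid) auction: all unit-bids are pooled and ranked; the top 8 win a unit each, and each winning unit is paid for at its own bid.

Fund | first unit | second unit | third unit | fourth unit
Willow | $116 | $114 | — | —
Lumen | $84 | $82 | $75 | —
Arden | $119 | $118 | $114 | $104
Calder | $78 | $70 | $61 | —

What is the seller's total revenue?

Total revenue: $851

All unit-bids, highest first — top 8: 119 (Arden-1), 118 (Arden-2), 116 (Willow-1), 114 (Willow-2), 114 (Arden-3), 104 (Arden-4), 84 (Lumen-1), 82 (Lumen-2)
Next rejected bid: $78 (not a price — pay-as-bid).
Each winning unit pays its own bid.
Revenue = 119 + 118 + 116 + 114 + 114 + 104 + 84 + 82 = $851.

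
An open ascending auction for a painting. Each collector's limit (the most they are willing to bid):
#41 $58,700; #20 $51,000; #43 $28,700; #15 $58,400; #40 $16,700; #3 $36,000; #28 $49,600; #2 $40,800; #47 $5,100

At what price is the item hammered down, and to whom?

#41 wins at $58,400

Sorting limits: 58,700 (#41) > 58,400 (#15) > 51,000 (#20) > 49,600 (#28) > 40,800 (#2) > 36,000 (#3) > …
Bidding ends when #15 exits at $58,400; #41 takes it.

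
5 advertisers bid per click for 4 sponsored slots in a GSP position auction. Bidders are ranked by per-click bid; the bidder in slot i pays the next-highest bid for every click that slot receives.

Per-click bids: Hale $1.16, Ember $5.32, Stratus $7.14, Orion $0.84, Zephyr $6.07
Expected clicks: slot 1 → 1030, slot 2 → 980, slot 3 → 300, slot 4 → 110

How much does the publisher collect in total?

Ranked by bid: $7.14 (Stratus) > $6.07 (Zephyr) > $5.32 (Ember) > $1.16 (Hale) > $0.84 (Orion)
Slot 1: Stratus pays $6.07 × 1030 = $6252.10
Slot 2: Zephyr pays $5.32 × 980 = $5213.60
Slot 3: Ember pays $1.16 × 300 = $348.00
Slot 4: Hale pays $0.84 × 110 = $92.40
Total = $11906.10

Total revenue: $11906.10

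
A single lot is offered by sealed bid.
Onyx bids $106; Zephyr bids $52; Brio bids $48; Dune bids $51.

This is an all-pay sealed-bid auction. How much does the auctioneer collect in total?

Rule: the highest bidder wins the item, but every bidder pays their own bid.
Bids in order: 106 (Onyx) > 52 (Zephyr) > 51 (Dune) > 48 (Brio)
Every bidder forfeits their bid regardless of winning.
Revenue = 106 + 52 + 48 + 51 = $257.

Total revenue: $257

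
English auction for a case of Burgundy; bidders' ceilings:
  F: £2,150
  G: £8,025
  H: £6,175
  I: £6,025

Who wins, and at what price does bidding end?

Sorting limits: 8,025 (G) > 6,175 (H) > 6,025 (I) > 2,150 (F)
H is the last rival to drop out, at £6,175; G remains and wins at that price.

G wins at £6,175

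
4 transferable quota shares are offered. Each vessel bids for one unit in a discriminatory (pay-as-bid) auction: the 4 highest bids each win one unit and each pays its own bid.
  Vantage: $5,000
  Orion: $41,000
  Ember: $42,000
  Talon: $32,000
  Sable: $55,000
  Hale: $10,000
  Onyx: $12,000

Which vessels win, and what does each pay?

Sable $55,000, Ember $42,000, Orion $41,000, Talon $32,000

Bids ranked high→low: 55,000 (Sable), 42,000 (Ember), 41,000 (Orion), 32,000 (Talon), 12,000 (Onyx), 10,000 (Hale), …
The 4 highest are Sable, Ember, Orion, Talon.
Each winner pays its own bid: Sable $55,000, Ember $42,000, Orion $41,000, Talon $32,000.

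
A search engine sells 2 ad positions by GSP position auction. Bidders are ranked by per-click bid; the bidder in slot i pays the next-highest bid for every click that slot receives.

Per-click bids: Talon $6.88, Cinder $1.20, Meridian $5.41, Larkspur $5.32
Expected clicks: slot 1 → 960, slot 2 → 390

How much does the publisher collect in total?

Total revenue: $7268.40

Ranked by bid: $6.88 (Talon) > $5.41 (Meridian) > $5.32 (Larkspur) > …
Slot 1: Talon pays $5.41 × 960 = $5193.60
Slot 2: Meridian pays $5.32 × 390 = $2074.80
Total = $7268.40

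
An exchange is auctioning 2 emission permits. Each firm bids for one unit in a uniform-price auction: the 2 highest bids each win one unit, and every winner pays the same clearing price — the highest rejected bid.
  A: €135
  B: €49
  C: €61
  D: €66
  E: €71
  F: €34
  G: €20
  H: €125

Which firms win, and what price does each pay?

A, H; each pays €71

Ordering the bids: 135 (A), 125 (H), 71 (E), 66 (D), …
Winners (2 units): A, H.
First losing bid is E's €71, which sets the uniform price.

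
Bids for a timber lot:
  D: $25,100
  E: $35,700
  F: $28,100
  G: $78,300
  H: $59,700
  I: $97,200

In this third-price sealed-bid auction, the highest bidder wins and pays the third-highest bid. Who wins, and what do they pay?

Rule: the highest bidder wins and pays the third-highest bid.
Sorting bids: 97,200 (I) > 78,300 (G) > 59,700 (H) > 35,700 (E) > 28,100 (F) > 25,100 (D)
I is highest; pays the third-highest bid, $59,700.

I pays $59,700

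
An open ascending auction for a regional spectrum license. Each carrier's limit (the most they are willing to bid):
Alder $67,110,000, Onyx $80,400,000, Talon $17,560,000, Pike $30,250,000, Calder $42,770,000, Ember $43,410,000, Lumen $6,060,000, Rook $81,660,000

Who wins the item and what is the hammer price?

Ascending (English) auction: the price rises until one bidder remains; the winner pays the price at which the last rival dropped out.
Limits in order: 81,660,000 (Rook) > 80,400,000 (Onyx) > 67,110,000 (Alder) > 43,410,000 (Ember) > 42,770,000 (Calder) > 30,250,000 (Pike) > …
Bidding ends when Onyx exits at $80,400,000; Rook takes it.

Rook wins at $80,400,000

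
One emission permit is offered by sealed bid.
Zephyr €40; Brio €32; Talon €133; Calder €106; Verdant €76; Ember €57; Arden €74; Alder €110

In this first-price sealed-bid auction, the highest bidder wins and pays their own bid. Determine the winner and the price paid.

Bids ranked: 133 (Talon) > 110 (Alder) > 106 (Calder) > 76 (Verdant) > 74 (Arden) > 57 (Ember) > …
Talon is highest → pays own bid, €133.

Talon pays €133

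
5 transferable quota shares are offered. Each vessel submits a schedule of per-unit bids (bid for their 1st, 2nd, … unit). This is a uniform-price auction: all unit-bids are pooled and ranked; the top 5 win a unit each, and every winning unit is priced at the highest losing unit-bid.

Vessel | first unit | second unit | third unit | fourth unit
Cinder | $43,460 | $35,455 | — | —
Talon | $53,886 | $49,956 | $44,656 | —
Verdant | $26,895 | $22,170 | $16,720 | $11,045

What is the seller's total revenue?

Total revenue: $134,475

Merging the schedules and taking the best 5: 53,886 (Talon-1), 49,956 (Talon-2), 44,656 (Talon-3), 43,460 (Cinder-1), 35,455 (Cinder-2)
The (k+1)-th unit-bid is $26,895.
Allocation: Cinder 2, Talon 3. Every unit priced at $26,895.
Revenue = 5 × 26,895 = $134,475.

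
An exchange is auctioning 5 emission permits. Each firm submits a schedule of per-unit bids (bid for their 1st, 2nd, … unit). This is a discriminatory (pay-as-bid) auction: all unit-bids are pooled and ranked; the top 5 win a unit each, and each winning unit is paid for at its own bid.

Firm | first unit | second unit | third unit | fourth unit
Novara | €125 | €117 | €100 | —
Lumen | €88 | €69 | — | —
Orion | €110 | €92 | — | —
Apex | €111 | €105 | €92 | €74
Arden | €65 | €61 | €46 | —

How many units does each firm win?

Apex 2, Novara 2, Orion 1

Merging the schedules and taking the best 5: 125 (Novara-1), 117 (Novara-2), 111 (Apex-1), 110 (Orion-1), 105 (Apex-2)
Next rejected bid: €100 (not a price — pay-as-bid).
Allocation: Apex 2, Novara 2, Orion 1.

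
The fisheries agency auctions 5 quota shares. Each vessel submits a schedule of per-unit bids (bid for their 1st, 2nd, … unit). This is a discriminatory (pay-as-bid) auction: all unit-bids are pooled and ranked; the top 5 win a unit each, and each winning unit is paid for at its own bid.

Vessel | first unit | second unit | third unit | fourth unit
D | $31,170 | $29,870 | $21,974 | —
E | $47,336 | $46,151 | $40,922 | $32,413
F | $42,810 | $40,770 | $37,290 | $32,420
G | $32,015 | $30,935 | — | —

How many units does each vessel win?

Merging the schedules and taking the best 5: 47,336 (E-1), 46,151 (E-2), 42,810 (F-1), 40,922 (E-3), 40,770 (F-2)
Next rejected bid: $37,290 (not a price — pay-as-bid).
Allocation: E 3, F 2.

E 3, F 2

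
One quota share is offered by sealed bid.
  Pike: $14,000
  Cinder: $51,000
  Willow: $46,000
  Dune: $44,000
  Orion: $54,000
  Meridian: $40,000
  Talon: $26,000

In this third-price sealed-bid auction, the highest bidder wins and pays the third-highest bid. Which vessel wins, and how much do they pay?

Bids ranked: 54,000 (Orion) > 51,000 (Cinder) > 46,000 (Willow) > 44,000 (Dune) > 40,000 (Meridian) > 26,000 (Talon) > …
Orion is highest; pays the third-highest bid, $46,000.

Orion pays $46,000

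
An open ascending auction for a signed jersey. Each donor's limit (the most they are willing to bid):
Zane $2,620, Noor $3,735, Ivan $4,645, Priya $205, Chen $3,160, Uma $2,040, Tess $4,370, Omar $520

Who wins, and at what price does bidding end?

Sorting limits: 4,645 (Ivan) > 4,370 (Tess) > 3,735 (Noor) > 3,160 (Chen) > 2,620 (Zane) > 2,040 (Uma) > …
Once the price passes $4,370, only Ivan is left; the hammer falls at Tess's limit of $4,370.

Ivan wins at $4,370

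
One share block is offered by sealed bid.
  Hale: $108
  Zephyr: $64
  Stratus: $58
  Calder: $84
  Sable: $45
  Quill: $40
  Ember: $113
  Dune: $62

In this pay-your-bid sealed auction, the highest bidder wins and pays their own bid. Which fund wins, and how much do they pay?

Bids ranked: 113 (Ember) > 108 (Hale) > 84 (Calder) > 64 (Zephyr) > 62 (Dune) > 58 (Stratus) > …
Ember is highest → pays own bid, $113.

Ember pays $113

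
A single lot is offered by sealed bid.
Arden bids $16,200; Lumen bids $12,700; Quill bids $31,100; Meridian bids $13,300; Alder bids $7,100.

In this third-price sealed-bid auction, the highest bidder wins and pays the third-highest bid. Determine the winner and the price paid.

Third-price sealed-bid auction: the highest bidder wins and pays the third-highest bid.
Bids in order: 31,100 (Quill) > 16,200 (Arden) > 13,300 (Meridian) > 12,700 (Lumen) > 7,100 (Alder)
Quill wins; payment is bid #3 in the ranking = $13,300.

Quill pays $13,300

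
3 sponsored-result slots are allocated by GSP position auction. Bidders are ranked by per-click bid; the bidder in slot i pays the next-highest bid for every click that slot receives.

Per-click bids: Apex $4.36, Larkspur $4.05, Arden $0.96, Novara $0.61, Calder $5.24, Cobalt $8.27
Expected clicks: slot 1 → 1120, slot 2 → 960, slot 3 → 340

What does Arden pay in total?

Arden pays $0.00

Sorting advertisers: $8.27 (Cobalt) > $5.24 (Calder) > $4.36 (Apex) > $4.05 (Larkspur) > …
Arden ranks below slot 3 → no slot, pays nothing.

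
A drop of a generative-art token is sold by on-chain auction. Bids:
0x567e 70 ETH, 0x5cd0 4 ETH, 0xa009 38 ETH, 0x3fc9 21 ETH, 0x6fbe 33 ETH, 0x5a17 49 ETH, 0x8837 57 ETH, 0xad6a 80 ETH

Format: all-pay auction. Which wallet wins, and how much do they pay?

Bids ranked: 80 (0xad6a) > 70 (0x567e) > 57 (0x8837) > 49 (0x5a17) > 38 (0xa009) > 33 (0x6fbe) > …
0xad6a is highest and takes the item; every bidder forfeits their bid.

0xad6a pays 80 ETH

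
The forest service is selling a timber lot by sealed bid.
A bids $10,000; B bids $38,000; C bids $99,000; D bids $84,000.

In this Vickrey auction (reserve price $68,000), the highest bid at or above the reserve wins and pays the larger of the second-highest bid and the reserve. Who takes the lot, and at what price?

Bids in order: 99,000 (C) > 84,000 (D) > 38,000 (B) > 10,000 (A)
Highest eligible bid: C at $99,000.
Second-highest bid $84,000 exceeds the reserve $68,000 → payment $84,000.

C pays $84,000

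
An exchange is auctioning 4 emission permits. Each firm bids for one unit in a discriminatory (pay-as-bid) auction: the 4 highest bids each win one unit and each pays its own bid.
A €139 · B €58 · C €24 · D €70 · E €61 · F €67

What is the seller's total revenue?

Total revenue: €337

Bids ranked high→low: 139 (A), 70 (D), 67 (F), 61 (E), 58 (B), 24 (C)
Winners (4 units): A, D, F, E.
Total revenue = 139 + 70 + 67 + 61 = €337.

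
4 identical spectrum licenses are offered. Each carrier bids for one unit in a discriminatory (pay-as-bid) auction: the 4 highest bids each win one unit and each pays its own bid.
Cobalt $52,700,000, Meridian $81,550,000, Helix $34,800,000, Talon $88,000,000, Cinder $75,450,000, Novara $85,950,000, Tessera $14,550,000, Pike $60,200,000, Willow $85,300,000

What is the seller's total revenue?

Total revenue: $340,800,000

Ordering the bids: 88,000,000 (Talon), 85,950,000 (Novara), 85,300,000 (Willow), 81,550,000 (Meridian), 75,450,000 (Cinder), 60,200,000 (Pike), …
Winners (4 units): Talon, Novara, Willow, Meridian.
Total revenue = 88,000,000 + 85,950,000 + 85,300,000 + 81,550,000 = $340,800,000.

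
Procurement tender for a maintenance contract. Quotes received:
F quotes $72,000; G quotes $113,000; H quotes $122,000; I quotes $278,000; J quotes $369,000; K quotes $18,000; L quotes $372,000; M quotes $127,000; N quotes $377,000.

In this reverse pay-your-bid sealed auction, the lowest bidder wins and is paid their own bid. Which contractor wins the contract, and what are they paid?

Reverse pay-your-bid sealed auction: the lowest bidder wins and is paid their own bid.
Sorting bids: 18,000 (K) < 72,000 (F) < 113,000 (G) < 122,000 (H) < 127,000 (M) < 278,000 (I) < …
K has the lowest bid and is paid exactly that: $18,000.

K is paid $18,000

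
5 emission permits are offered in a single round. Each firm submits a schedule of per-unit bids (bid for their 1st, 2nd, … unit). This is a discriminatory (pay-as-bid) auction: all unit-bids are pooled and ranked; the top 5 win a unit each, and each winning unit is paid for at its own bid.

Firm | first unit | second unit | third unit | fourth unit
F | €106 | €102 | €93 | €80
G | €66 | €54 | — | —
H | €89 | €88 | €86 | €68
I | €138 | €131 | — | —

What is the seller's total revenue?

Merging the schedules and taking the best 5: 138 (I-1), 131 (I-2), 106 (F-1), 102 (F-2), 93 (F-3)
Next rejected bid: €89 (not a price — pay-as-bid).
Each winning unit pays its own bid.
Revenue = 138 + 131 + 106 + 102 + 93 = €570.

Total revenue: €570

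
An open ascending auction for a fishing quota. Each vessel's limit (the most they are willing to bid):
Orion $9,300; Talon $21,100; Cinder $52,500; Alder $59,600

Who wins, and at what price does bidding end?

Alder wins at $52,500

Rule: the price rises until one bidder remains; the winner pays the price at which the last rival dropped out.
Sorting limits: 59,600 (Alder) > 52,500 (Cinder) > 21,100 (Talon) > 9,300 (Orion)
Bidding ends when Cinder exits at $52,500; Alder takes it.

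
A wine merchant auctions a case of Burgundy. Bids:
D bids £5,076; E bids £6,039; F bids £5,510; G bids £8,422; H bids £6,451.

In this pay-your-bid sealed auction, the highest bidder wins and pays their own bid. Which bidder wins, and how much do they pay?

Sorting bids: 8,422 (G) > 6,451 (H) > 6,039 (E) > 5,510 (F) > 5,076 (D)
G is highest → pays own bid, £8,422.

G pays £8,422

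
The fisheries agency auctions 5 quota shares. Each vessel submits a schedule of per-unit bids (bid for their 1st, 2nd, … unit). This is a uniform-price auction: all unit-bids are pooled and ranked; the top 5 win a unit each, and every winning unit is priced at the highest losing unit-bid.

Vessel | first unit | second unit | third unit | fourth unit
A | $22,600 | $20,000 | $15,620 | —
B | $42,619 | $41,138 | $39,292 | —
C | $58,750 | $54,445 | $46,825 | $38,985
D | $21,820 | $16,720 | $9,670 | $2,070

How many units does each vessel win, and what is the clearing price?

Merging the schedules and taking the best 5: 58,750 (C-1), 54,445 (C-2), 46,825 (C-3), 42,619 (B-1), 41,138 (B-2)
The (k+1)-th unit-bid is $39,292.
Allocation: B 2, C 3.

B 2, C 3; clearing price $39,292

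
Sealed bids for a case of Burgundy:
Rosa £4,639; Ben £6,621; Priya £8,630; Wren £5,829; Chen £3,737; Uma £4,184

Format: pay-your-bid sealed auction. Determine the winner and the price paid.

Bids in order: 8,630 (Priya) > 6,621 (Ben) > 5,829 (Wren) > 4,639 (Rosa) > 4,184 (Uma) > 3,737 (Chen)
Priya is highest → pays own bid, £8,630.

Priya pays £8,630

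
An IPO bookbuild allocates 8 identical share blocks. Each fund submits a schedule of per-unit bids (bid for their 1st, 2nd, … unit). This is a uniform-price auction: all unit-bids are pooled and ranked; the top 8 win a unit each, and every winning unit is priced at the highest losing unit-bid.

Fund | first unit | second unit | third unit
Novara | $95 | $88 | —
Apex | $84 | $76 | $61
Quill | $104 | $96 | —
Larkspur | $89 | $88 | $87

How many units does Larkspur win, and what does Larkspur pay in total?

Larkspur: 3 units, pays $228

Pooled unit-bids ranked (top 8): 104 (Quill-1), 96 (Quill-2), 95 (Novara-1), 89 (Larkspur-1), 88 (Novara-2), 88 (Larkspur-2), 87 (Larkspur-3), 84 (Apex-1)
Highest rejected unit-bid = $76.
Larkspur wins 3 unit(s) at $76 each.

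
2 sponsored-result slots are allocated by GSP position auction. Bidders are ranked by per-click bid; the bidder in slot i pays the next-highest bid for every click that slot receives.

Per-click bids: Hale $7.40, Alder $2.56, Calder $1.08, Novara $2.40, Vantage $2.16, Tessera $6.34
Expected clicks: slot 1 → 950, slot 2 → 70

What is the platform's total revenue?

Total revenue: $6202.20

Ranked by bid: $7.40 (Hale) > $6.34 (Tessera) > $2.56 (Alder) > …
Slot 1: Hale pays $6.34 × 950 = $6023.00
Slot 2: Tessera pays $2.56 × 70 = $179.20
Total = $6202.20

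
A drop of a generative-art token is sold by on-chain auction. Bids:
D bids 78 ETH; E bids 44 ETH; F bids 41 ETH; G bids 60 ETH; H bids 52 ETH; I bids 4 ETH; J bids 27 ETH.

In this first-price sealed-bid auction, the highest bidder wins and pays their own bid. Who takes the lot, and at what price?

D pays 78 ETH

Sorting bids: 78 (D) > 60 (G) > 52 (H) > 44 (E) > 41 (F) > 27 (J) > …
D has the highest bid and pays exactly that: 78 ETH.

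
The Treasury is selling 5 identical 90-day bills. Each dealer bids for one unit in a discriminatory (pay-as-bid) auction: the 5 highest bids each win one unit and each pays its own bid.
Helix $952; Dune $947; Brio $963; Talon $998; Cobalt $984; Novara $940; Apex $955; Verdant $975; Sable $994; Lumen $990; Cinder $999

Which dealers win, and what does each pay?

Cinder $999, Talon $998, Sable $994, Lumen $990, Cobalt $984

Sorting: 999 (Cinder), 998 (Talon), 994 (Sable), 990 (Lumen), 984 (Cobalt), 975 (Verdant), 963 (Brio), …
Winners (5 units): Cinder, Talon, Sable, Lumen, Cobalt.
Each winner pays its own bid: Cinder $999, Talon $998, Sable $994, Lumen $990, Cobalt $984.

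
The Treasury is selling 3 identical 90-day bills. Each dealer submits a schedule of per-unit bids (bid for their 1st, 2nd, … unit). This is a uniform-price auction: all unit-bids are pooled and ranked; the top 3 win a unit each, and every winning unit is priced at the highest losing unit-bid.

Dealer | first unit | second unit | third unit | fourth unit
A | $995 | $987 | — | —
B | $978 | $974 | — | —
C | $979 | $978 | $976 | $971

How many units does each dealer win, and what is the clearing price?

All unit-bids, highest first — top 3: 995 (A-1), 987 (A-2), 979 (C-1)
First bid not allocated: $978.
Allocation: A 2, C 1.

A 2, C 1; clearing price $978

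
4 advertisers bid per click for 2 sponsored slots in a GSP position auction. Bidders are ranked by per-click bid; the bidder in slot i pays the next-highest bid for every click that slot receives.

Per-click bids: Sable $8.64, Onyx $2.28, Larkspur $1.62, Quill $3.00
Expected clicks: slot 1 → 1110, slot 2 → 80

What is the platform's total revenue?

Per-click bids in order: $8.64 (Sable) > $3.00 (Quill) > $2.28 (Onyx) > …
Slot 1: Sable pays $3.00 × 1110 = $3330.00
Slot 2: Quill pays $2.28 × 80 = $182.40
Total = $3512.40

Total revenue: $3512.40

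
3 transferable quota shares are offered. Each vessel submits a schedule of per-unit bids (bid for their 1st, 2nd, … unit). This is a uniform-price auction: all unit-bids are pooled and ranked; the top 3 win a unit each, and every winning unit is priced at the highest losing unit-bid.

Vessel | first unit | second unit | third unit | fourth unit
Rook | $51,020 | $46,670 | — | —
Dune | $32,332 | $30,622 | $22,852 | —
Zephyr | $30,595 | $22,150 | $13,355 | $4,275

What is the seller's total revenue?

Merging the schedules and taking the best 3: 51,020 (Rook-1), 46,670 (Rook-2), 32,332 (Dune-1)
First bid not allocated: $30,622.
Allocation: Dune 1, Rook 2. Every unit priced at $30,622.
Revenue = 3 × 30,622 = $91,866.

Total revenue: $91,866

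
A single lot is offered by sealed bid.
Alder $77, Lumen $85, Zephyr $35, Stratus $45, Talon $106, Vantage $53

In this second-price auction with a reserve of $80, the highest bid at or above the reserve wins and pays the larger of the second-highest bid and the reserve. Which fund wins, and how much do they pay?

Sorting bids: 106 (Talon) > 85 (Lumen) > 77 (Alder) > 53 (Vantage) > 45 (Stratus) > 35 (Zephyr)
Highest eligible bid: Talon at $106.
Second-highest bid $85 exceeds the reserve $80 → payment $85.

Talon pays $85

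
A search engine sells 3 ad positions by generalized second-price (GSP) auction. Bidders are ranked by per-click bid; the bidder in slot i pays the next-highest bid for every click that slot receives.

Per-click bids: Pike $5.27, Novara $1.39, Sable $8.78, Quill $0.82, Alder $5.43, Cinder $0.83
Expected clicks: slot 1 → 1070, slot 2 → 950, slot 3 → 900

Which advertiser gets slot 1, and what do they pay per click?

Sorting advertisers: $8.78 (Sable) > $5.43 (Alder) > $5.27 (Pike) > $1.39 (Novara) > …
Slot 1 goes to the first-ranked bidder, Sable, who pays the next bid down: $5.43/click.

Sable; $5.43 per click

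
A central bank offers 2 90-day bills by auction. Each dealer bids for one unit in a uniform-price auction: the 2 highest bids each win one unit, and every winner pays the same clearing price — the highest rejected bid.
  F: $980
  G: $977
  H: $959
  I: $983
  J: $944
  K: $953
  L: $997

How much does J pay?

Ordering the bids: 997 (L), 983 (I), 980 (F), 977 (G), …
The 2 highest are L, I.
Highest unsuccessful bid: $980 → clearing price.
J does not win → pays $0.

J pays $0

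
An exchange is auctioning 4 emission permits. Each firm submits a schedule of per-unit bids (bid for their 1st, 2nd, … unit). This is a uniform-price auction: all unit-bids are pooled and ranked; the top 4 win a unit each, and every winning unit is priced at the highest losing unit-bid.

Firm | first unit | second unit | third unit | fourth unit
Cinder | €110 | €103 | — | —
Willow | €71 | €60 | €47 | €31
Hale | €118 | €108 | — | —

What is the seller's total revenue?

Merging the schedules and taking the best 4: 118 (Hale-1), 110 (Cinder-1), 108 (Hale-2), 103 (Cinder-2)
Highest rejected unit-bid = €71.
Allocation: Cinder 2, Hale 2. Every unit priced at €71.
Revenue = 4 × 71 = €284.

Total revenue: €284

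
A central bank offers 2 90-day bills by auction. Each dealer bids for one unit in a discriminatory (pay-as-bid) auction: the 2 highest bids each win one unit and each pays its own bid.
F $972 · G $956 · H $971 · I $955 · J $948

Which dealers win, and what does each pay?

Sorting: 972 (F), 971 (H), 956 (G), 955 (I), …
The 2 highest are F, H.
Each winner pays its own bid: F $972, H $971.

F $972, H $971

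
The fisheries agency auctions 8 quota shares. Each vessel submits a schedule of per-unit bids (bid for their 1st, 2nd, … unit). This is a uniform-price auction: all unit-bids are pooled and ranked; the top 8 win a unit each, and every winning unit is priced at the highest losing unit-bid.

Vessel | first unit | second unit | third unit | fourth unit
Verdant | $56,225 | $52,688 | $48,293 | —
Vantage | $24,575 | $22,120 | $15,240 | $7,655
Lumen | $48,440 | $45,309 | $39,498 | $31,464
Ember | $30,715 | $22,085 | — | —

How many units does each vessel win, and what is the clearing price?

Ember 1, Lumen 4, Verdant 3; clearing price $24,575

All unit-bids, highest first — top 8: 56,225 (Verdant-1), 52,688 (Verdant-2), 48,440 (Lumen-1), 48,293 (Verdant-3), 45,309 (Lumen-2), 39,498 (Lumen-3), 31,464 (Lumen-4), 30,715 (Ember-1)
Highest rejected unit-bid = $24,575.
Allocation: Ember 1, Lumen 4, Verdant 3.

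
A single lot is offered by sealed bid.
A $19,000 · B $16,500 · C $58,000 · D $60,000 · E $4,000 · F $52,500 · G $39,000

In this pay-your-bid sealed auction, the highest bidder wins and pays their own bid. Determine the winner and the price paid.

Bids in order: 60,000 (D) > 58,000 (C) > 52,500 (F) > 39,000 (G) > 19,000 (A) > 16,500 (B) > …
D is highest → pays own bid, $60,000.

D pays $60,000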